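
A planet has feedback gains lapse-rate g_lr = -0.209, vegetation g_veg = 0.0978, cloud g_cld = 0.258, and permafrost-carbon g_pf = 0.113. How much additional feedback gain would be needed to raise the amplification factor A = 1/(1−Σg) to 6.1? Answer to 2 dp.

Current total gain = 0.2598.
Target gain for A = 6.1: g* = 1 − 1/6.1 = 0.8361.
Additional gain needed = 0.8361 − 0.2598 = 0.58.

0.58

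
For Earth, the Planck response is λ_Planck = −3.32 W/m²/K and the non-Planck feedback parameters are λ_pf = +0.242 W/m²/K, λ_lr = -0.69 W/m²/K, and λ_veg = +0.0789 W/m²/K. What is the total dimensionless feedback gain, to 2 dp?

-0.11

Convert to gains: g_pf = 0.242/3.32 = 0.07289; g_lr = -0.69/3.32 = -0.2078; g_veg = 0.0789/3.32 = 0.02377.
Total gain g = -0.11114.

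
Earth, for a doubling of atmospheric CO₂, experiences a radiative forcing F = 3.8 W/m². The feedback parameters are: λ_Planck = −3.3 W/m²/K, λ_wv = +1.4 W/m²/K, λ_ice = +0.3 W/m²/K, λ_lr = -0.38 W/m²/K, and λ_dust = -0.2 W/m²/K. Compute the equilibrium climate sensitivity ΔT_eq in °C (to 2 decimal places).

1.74 °C

Net feedback parameter λ = (−3.3) + (+1.4) + (+0.3) + (-0.38) + (-0.2) = -2.18 W/m²/K.
ΔT = −F/λ = −3.8/(-2.18) = 1.74 °C.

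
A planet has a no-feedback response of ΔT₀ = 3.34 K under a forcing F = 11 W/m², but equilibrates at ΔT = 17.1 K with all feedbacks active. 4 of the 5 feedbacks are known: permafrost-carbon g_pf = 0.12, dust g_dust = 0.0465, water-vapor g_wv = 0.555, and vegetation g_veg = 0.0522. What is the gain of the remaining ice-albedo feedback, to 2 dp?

0.03

Amplification A = ΔT/ΔT₀ = 17.1/3.34 = 5.12.
Total gain g = 1 − 1/A = 1 − 1/5.12 = 0.8047.
Known gains sum to 0.12 + 0.0465 + 0.555 + 0.0522 = 0.7737.
g_ice = 0.8047 − 0.7737 = 0.03.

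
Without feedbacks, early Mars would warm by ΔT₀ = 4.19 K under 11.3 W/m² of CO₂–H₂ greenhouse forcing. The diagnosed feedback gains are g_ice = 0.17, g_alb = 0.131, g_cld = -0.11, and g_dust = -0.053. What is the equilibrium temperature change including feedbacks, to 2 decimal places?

Total gain g = 0.17 + 0.131 − 0.11 − 0.053 = 0.138.
Amplification A = 1/(1 − 0.138) = 1.16.
ΔT = 4.19 × 1.16 = 4.86 K.

4.86 K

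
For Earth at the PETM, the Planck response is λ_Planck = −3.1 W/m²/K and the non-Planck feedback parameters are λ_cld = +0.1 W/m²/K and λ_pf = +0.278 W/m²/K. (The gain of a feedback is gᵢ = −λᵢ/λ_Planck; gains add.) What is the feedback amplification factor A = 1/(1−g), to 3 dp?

1.139

Convert to gains: g_cld = 0.1/3.1 = 0.03226; g_pf = 0.278/3.1 = 0.08968.
Total gain g = 0.12194.
A = 1/(1 − 0.12194) = 1.139.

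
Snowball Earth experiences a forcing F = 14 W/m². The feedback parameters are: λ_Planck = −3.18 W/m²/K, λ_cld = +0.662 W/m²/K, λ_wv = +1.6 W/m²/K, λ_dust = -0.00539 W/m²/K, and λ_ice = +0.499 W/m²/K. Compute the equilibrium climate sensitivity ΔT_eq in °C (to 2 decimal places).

Net feedback parameter λ = (−3.18) + (+0.662) + (+1.6) + (-0.00539) + (+0.499) = -0.42439 W/m²/K.
ΔT = −F/λ = −14/(-0.42439) = 32.99 °C.

32.99 °C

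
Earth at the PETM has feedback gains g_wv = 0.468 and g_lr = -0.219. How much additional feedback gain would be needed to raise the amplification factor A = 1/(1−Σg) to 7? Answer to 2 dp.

Current total gain = 0.249.
Target gain for A = 7: g* = 1 − 1/7 = 0.8571.
Additional gain needed = 0.8571 − 0.249 = 0.61.

0.61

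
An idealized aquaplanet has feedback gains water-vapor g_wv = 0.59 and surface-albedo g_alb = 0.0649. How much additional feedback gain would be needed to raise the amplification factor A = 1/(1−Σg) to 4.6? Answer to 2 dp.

0.13

Current total gain = 0.6549.
Target gain for A = 4.6: g* = 1 − 1/4.6 = 0.7826.
Additional gain needed = 0.7826 − 0.6549 = 0.13.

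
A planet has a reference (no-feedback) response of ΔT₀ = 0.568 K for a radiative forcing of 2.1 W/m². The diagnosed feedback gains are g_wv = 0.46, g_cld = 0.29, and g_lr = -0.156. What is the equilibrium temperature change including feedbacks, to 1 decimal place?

Total gain g = 0.46 + 0.29 − 0.156 = 0.594.
Amplification A = 1/(1 − 0.594) = 2.463.
ΔT = 0.568 × 2.463 = 1.4 K.

1.4 K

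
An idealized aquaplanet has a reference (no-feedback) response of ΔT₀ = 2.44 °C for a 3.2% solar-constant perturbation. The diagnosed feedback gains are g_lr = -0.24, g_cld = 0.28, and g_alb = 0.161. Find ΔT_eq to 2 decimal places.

3.05 °C

Total gain g = -0.24 + 0.28 + 0.161 = 0.201.
Amplification A = 1/(1 − 0.201) = 1.252.
ΔT = 2.44 × 1.252 = 3.05 °C.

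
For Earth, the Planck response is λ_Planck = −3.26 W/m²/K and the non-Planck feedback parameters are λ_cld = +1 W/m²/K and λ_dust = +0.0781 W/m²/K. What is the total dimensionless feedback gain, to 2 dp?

0.33

Convert to gains: g_cld = 1/3.26 = 0.3067; g_dust = 0.0781/3.26 = 0.02396.
Total gain g = 0.33066.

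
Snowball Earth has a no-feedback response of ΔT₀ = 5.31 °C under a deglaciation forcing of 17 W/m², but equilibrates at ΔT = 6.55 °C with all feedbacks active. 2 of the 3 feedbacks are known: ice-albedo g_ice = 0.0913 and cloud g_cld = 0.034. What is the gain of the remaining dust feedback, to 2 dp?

0.06

Amplification A = ΔT/ΔT₀ = 6.55/5.31 = 1.234.
Total gain g = 1 − 1/A = 1 − 1/1.234 = 0.1896.
Known gains sum to 0.0913 + 0.034 = 0.1253.
g_dust = 0.1896 − 0.1253 = 0.06.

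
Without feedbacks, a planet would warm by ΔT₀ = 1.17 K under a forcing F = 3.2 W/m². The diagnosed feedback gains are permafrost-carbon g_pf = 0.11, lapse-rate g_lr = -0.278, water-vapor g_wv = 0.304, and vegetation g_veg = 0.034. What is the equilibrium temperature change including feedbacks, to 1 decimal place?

Total gain g = 0.11 − 0.278 + 0.304 + 0.034 = 0.17.
Amplification A = 1/(1 − 0.17) = 1.205.
ΔT = 1.17 × 1.205 = 1.4 K.

1.4 K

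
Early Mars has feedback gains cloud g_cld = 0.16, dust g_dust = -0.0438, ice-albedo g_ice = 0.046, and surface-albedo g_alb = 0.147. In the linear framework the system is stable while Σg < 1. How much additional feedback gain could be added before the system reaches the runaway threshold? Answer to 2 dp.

Current total gain = 0.16 − 0.0438 + 0.046 + 0.147 = 0.3092.
Margin to runaway = 1 − 0.3092 = 0.69.

0.69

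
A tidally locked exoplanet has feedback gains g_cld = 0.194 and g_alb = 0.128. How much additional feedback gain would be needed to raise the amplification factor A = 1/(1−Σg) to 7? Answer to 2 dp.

Current total gain = 0.322.
Target gain for A = 7: g* = 1 − 1/7 = 0.8571.
Additional gain needed = 0.8571 − 0.322 = 0.54.

0.54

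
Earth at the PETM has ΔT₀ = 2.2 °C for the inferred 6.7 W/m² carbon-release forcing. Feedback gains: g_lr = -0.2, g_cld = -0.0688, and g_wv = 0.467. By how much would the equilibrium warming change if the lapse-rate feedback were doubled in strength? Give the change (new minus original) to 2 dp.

-0.55 °C

Original: g = 0.1982, ΔT = 2.2/(1−0.1982) = 2.7438 °C.
With doubled lapse-rate: g' = -0.0018, ΔT' = 2.2/(1+0.0018) = 2.1960 °C.
Change = 2.1960 − 2.7438 = -0.55 °C.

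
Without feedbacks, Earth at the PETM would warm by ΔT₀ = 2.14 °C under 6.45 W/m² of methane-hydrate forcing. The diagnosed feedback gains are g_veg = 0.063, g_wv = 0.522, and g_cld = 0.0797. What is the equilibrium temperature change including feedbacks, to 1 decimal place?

6.4 °C

Total gain g = 0.063 + 0.522 + 0.0797 = 0.6647.
Amplification A = 1/(1 − 0.6647) = 2.982.
ΔT = 2.14 × 2.982 = 6.4 °C.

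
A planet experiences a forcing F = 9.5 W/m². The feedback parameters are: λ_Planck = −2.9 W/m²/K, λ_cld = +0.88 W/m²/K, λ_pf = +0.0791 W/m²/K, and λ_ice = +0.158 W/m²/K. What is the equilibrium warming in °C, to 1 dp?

Net feedback parameter λ = (−2.9) + (+0.88) + (+0.0791) + (+0.158) = -1.7829 W/m²/K.
ΔT = −F/λ = −9.5/(-1.7829) = 5.3 °C.

5.3 °C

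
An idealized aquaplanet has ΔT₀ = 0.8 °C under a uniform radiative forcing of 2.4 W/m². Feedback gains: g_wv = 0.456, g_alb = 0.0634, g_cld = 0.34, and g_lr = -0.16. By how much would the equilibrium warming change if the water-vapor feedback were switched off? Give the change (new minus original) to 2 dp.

-1.60 °C

Original: g = 0.6994, ΔT = 0.8/(1−0.6994) = 2.6613 °C.
Without water-vapor: g' = 0.2434, ΔT' = 0.8/(1−0.2434) = 1.0574 °C.
Change = 1.0574 − 2.6613 = -1.60 °C.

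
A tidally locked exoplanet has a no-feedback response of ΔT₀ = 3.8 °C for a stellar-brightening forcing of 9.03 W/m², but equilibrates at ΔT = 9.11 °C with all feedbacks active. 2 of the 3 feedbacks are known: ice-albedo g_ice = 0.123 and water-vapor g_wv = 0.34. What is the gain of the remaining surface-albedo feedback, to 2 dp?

Amplification A = ΔT/ΔT₀ = 9.11/3.8 = 2.397.
Total gain g = 1 − 1/A = 1 − 1/2.397 = 0.5828.
Known gains sum to 0.123 + 0.34 = 0.463.
g_alb = 0.5828 − 0.463 = 0.12.

0.12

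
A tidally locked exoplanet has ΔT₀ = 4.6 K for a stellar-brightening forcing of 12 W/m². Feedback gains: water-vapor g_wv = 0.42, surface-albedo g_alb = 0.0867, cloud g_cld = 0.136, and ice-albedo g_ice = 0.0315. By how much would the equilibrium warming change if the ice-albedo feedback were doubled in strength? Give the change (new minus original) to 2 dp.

1.51 K

Original: g = 0.6742, ΔT = 4.6/(1−0.6742) = 14.1191 K.
With doubled ice-albedo: g' = 0.7057, ΔT' = 4.6/(1−0.7057) = 15.6303 K.
Change = 15.6303 − 14.1191 = 1.51 K.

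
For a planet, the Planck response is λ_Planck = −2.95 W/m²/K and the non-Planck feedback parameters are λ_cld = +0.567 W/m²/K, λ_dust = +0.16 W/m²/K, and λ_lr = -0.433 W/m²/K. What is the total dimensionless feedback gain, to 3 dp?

Convert to gains: g_cld = 0.567/2.95 = 0.1922; g_dust = 0.16/2.95 = 0.05424; g_lr = -0.433/2.95 = -0.1468.
Total gain g = 0.09964.

0.100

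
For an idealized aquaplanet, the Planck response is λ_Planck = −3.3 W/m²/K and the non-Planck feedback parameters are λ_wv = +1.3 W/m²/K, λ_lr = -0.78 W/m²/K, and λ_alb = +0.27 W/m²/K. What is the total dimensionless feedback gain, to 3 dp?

Convert to gains: g_wv = 1.3/3.3 = 0.3939; g_lr = -0.78/3.3 = -0.2364; g_alb = 0.27/3.3 = 0.08182.
Total gain g = 0.23932.

0.239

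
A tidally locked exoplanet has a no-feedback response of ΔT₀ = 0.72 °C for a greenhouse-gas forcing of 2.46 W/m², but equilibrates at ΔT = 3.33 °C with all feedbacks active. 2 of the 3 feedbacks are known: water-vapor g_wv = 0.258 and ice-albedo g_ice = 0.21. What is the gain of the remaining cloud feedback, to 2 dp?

0.32

Amplification A = ΔT/ΔT₀ = 3.33/0.72 = 4.625.
Total gain g = 1 − 1/A = 1 − 1/4.625 = 0.7838.
Known gains sum to 0.258 + 0.21 = 0.468.
g_cld = 0.7838 − 0.468 = 0.32.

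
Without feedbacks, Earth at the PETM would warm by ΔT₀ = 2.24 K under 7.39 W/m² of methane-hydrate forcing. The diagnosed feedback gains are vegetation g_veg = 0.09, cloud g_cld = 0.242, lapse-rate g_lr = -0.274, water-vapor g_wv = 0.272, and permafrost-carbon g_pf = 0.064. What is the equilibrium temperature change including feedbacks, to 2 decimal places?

Total gain g = 0.09 + 0.242 − 0.274 + 0.272 + 0.064 = 0.394.
Amplification A = 1/(1 − 0.394) = 1.65.
ΔT = 2.24 × 1.65 = 3.70 K.

3.70 K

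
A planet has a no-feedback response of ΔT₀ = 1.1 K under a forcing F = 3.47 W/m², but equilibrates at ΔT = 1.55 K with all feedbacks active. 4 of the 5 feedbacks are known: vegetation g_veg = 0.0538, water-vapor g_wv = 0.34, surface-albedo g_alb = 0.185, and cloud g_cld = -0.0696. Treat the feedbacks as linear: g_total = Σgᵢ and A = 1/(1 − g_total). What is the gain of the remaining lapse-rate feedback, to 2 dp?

-0.22

Amplification A = ΔT/ΔT₀ = 1.55/1.1 = 1.409.
Total gain g = 1 − 1/A = 1 − 1/1.409 = 0.2903.
Known gains sum to 0.0538 + 0.34 + 0.185 − 0.0696 = 0.5092.
g_lr = 0.2903 − 0.5092 = -0.22.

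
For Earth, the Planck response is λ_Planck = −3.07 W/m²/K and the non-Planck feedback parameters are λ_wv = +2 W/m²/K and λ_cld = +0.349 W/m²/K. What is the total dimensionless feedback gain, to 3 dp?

Convert to gains: g_wv = 2/3.07 = 0.6515; g_cld = 0.349/3.07 = 0.1137.
Total gain g = 0.7652.

0.765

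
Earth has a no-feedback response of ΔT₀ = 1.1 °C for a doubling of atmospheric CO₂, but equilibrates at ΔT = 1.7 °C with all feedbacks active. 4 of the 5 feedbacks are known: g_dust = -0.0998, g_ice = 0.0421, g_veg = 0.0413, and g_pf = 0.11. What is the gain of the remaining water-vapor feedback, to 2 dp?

0.26

Amplification A = ΔT/ΔT₀ = 1.7/1.1 = 1.545.
Total gain g = 1 − 1/A = 1 − 1/1.545 = 0.3528.
Known gains sum to -0.0998 + 0.0421 + 0.0413 + 0.11 = 0.0936.
g_wv = 0.3528 − 0.0936 = 0.26.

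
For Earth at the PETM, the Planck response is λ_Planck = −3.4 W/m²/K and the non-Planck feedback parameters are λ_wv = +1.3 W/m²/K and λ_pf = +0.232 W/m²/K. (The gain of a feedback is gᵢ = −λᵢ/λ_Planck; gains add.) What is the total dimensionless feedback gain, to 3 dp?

0.451

Convert to gains: g_wv = 1.3/3.4 = 0.3824; g_pf = 0.232/3.4 = 0.06824.
Total gain g = 0.45064.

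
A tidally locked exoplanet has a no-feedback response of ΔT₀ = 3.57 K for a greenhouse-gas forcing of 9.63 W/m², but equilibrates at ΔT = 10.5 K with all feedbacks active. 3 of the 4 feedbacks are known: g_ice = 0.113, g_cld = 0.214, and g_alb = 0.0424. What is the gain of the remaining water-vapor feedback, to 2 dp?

Amplification A = ΔT/ΔT₀ = 10.5/3.57 = 2.941.
Total gain g = 1 − 1/A = 1 − 1/2.941 = 0.66.
Known gains sum to 0.113 + 0.214 + 0.0424 = 0.3694.
g_wv = 0.66 − 0.3694 = 0.29.

0.29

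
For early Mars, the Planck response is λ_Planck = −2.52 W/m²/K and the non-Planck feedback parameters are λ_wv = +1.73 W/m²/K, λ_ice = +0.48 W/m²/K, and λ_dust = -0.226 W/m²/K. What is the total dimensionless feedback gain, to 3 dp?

0.787

Convert to gains: g_wv = 1.73/2.52 = 0.6865; g_ice = 0.48/2.52 = 0.1905; g_dust = -0.226/2.52 = -0.08968.
Total gain g = 0.78732.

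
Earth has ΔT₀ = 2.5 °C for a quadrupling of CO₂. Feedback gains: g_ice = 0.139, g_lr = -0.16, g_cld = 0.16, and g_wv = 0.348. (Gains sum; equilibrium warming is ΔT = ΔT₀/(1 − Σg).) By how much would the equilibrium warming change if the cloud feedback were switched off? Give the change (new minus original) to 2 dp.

Original: g = 0.487, ΔT = 2.5/(1−0.487) = 4.8733 °C.
Without cloud: g' = 0.327, ΔT' = 2.5/(1−0.327) = 3.7147 °C.
Change = 3.7147 − 4.8733 = -1.16 °C.

-1.16 °C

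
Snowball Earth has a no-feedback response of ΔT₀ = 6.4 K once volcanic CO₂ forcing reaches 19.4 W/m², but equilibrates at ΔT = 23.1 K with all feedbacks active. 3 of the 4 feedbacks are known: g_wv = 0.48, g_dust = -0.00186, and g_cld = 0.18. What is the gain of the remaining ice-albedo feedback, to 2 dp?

Amplification A = ΔT/ΔT₀ = 23.1/6.4 = 3.609.
Total gain g = 1 − 1/A = 1 − 1/3.609 = 0.7229.
Known gains sum to 0.48 − 0.00186 + 0.18 = 0.65814.
g_ice = 0.7229 − 0.65814 = 0.06.

0.06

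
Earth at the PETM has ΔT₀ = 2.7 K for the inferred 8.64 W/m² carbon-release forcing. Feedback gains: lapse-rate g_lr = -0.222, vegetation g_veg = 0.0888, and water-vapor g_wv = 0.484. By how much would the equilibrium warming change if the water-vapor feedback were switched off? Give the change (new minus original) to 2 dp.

-1.78 K

Original: g = 0.3508, ΔT = 2.7/(1−0.3508) = 4.1590 K.
Without water-vapor: g' = -0.1332, ΔT' = 2.7/(1+0.1332) = 2.3826 K.
Change = 2.3826 − 4.1590 = -1.78 K.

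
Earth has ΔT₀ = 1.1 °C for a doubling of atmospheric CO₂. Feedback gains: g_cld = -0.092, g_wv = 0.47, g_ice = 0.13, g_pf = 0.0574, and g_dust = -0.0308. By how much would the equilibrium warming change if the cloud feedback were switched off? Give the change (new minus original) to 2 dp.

Original: g = 0.5346, ΔT = 1.1/(1−0.5346) = 2.3636 °C.
Without cloud: g' = 0.6266, ΔT' = 1.1/(1−0.6266) = 2.9459 °C.
Change = 2.9459 − 2.3636 = 0.58 °C.

0.58 °C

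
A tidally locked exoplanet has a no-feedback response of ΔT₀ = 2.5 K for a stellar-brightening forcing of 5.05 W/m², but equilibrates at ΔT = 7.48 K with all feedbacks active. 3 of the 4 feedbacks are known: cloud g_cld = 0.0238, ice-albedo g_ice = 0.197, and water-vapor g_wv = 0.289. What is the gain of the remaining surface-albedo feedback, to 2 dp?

0.16

Amplification A = ΔT/ΔT₀ = 7.48/2.5 = 2.992.
Total gain g = 1 − 1/A = 1 − 1/2.992 = 0.6658.
Known gains sum to 0.0238 + 0.197 + 0.289 = 0.5098.
g_alb = 0.6658 − 0.5098 = 0.16.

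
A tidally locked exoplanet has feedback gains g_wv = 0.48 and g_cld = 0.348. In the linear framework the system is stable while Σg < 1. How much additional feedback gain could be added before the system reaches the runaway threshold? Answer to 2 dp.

Current total gain = 0.48 + 0.348 = 0.828.
Margin to runaway = 1 − 0.828 = 0.17.

0.17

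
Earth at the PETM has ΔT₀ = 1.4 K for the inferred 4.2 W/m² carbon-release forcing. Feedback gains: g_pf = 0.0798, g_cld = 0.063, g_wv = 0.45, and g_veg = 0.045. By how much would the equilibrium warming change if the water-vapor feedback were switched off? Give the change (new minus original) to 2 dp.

Original: g = 0.6378, ΔT = 1.4/(1−0.6378) = 3.8653 K.
Without water-vapor: g' = 0.1878, ΔT' = 1.4/(1−0.1878) = 1.7237 K.
Change = 1.7237 − 3.8653 = -2.14 K.

-2.14 K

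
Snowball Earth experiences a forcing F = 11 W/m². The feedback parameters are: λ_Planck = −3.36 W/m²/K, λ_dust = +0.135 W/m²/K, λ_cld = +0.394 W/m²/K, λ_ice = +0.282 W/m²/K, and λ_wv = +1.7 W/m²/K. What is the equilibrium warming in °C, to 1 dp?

13.0 °C

Net feedback parameter λ = (−3.36) + (+0.135) + (+0.394) + (+0.282) + (+1.7) = -0.849 W/m²/K.
ΔT = −F/λ = −11/(-0.849) = 13.0 °C.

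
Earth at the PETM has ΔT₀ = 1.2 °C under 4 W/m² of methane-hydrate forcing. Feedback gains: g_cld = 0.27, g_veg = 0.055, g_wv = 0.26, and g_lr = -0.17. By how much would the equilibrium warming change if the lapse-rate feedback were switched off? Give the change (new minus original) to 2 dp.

Original: g = 0.415, ΔT = 1.2/(1−0.415) = 2.0513 °C.
Without lapse-rate: g' = 0.585, ΔT' = 1.2/(1−0.585) = 2.8916 °C.
Change = 2.8916 − 2.0513 = 0.84 °C.

0.84 °C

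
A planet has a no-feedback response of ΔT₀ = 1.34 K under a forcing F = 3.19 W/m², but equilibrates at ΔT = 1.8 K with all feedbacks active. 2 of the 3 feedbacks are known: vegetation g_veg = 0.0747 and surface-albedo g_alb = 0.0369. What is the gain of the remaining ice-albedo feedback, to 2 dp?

0.14

Amplification A = ΔT/ΔT₀ = 1.8/1.34 = 1.343.
Total gain g = 1 − 1/A = 1 − 1/1.343 = 0.2554.
Known gains sum to 0.0747 + 0.0369 = 0.1116.
g_ice = 0.2554 − 0.1116 = 0.14.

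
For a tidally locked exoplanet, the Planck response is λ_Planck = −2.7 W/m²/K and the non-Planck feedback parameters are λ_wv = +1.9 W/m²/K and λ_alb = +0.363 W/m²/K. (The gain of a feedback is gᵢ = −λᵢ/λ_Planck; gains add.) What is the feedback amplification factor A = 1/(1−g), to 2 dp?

6.18

Convert to gains: g_wv = 1.9/2.7 = 0.7037; g_alb = 0.363/2.7 = 0.1344.
Total gain g = 0.8381.
A = 1/(1 − 0.8381) = 6.18.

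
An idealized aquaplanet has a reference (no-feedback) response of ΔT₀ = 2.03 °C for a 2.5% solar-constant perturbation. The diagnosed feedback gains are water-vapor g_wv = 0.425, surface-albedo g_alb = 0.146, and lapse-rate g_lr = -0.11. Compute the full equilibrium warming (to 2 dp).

3.77 °C

Total gain g = 0.425 + 0.146 − 0.11 = 0.461.
Amplification A = 1/(1 − 0.461) = 1.855.
ΔT = 2.03 × 1.855 = 3.77 °C.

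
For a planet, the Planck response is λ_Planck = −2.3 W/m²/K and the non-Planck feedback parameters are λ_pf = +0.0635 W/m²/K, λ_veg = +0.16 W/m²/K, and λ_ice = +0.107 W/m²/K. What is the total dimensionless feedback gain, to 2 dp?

Convert to gains: g_pf = 0.0635/2.3 = 0.02761; g_veg = 0.16/2.3 = 0.06957; g_ice = 0.107/2.3 = 0.04652.
Total gain g = 0.1437.

0.14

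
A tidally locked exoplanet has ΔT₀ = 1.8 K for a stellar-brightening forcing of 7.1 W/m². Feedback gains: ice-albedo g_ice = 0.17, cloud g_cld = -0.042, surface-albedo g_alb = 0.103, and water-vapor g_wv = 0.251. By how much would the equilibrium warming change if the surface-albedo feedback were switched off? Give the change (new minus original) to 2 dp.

Original: g = 0.482, ΔT = 1.8/(1−0.482) = 3.4749 K.
Without surface-albedo: g' = 0.379, ΔT' = 1.8/(1−0.379) = 2.8986 K.
Change = 2.8986 − 3.4749 = -0.58 K.

-0.58 K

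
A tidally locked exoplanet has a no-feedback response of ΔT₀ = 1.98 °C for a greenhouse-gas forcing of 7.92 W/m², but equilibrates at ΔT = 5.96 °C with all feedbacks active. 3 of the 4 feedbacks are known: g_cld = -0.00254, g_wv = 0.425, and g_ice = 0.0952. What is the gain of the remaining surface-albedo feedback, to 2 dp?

0.15

Amplification A = ΔT/ΔT₀ = 5.96/1.98 = 3.01.
Total gain g = 1 − 1/A = 1 − 1/3.01 = 0.6678.
Known gains sum to -0.00254 + 0.425 + 0.0952 = 0.51766.
g_alb = 0.6678 − 0.51766 = 0.15.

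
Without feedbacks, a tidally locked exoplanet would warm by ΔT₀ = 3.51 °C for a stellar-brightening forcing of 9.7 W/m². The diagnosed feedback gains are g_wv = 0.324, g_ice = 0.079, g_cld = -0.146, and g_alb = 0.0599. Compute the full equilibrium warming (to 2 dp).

5.14 °C

Total gain g = 0.324 + 0.079 − 0.146 + 0.0599 = 0.3169.
Amplification A = 1/(1 − 0.3169) = 1.464.
ΔT = 3.51 × 1.464 = 5.14 °C.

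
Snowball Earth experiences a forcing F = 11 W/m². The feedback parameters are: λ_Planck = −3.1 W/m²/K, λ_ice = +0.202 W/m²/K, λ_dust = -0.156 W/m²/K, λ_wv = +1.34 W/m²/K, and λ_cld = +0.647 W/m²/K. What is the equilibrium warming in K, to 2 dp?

10.31 K

Net feedback parameter λ = (−3.1) + (+0.202) + (-0.156) + (+1.34) + (+0.647) = -1.067 W/m²/K.
ΔT = −F/λ = −11/(-1.067) = 10.31 K.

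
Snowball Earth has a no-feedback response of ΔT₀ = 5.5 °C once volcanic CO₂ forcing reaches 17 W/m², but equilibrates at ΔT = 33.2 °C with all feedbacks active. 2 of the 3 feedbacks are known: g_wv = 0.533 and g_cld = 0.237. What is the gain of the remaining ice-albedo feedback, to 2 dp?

Amplification A = ΔT/ΔT₀ = 33.2/5.5 = 6.036.
Total gain g = 1 − 1/A = 1 − 1/6.036 = 0.8343.
Known gains sum to 0.533 + 0.237 = 0.77.
g_ice = 0.8343 − 0.77 = 0.06.

0.06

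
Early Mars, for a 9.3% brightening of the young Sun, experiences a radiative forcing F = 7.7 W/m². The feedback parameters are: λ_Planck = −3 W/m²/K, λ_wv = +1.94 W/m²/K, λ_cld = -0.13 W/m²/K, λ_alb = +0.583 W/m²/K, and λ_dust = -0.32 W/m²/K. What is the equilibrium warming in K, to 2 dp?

8.31 K

Net feedback parameter λ = (−3) + (+1.94) + (-0.13) + (+0.583) + (-0.32) = -0.927 W/m²/K.
ΔT = −F/λ = −7.7/(-0.927) = 8.31 K.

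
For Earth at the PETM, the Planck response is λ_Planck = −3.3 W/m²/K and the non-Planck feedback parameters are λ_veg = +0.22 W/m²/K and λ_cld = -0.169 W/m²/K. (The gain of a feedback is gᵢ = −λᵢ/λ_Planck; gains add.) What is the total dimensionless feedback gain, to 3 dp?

Convert to gains: g_veg = 0.22/3.3 = 0.06667; g_cld = -0.169/3.3 = -0.05121.
Total gain g = 0.01546.

0.015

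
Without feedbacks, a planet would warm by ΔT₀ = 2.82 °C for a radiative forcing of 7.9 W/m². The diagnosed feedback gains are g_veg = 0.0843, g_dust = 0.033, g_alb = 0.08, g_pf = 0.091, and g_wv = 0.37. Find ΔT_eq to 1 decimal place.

8.3 °C

Total gain g = 0.0843 + 0.033 + 0.08 + 0.091 + 0.37 = 0.6583.
Amplification A = 1/(1 − 0.6583) = 2.927.
ΔT = 2.82 × 2.927 = 8.3 °C.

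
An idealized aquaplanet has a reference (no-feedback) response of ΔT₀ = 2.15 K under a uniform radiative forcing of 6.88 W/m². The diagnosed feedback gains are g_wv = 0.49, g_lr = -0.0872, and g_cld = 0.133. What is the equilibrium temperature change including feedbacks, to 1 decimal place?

4.6 K

Total gain g = 0.49 − 0.0872 + 0.133 = 0.5358.
Amplification A = 1/(1 − 0.5358) = 2.154.
ΔT = 2.15 × 2.154 = 4.6 K.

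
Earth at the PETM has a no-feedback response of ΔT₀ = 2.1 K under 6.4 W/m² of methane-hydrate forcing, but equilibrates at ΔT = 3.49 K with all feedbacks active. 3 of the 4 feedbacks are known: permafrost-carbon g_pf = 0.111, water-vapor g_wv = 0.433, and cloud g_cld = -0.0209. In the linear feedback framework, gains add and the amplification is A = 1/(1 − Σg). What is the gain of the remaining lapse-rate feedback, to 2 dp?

Amplification A = ΔT/ΔT₀ = 3.49/2.1 = 1.662.
Total gain g = 1 − 1/A = 1 − 1/1.662 = 0.3983.
Known gains sum to 0.111 + 0.433 − 0.0209 = 0.5231.
g_lr = 0.3983 − 0.5231 = -0.12.

-0.12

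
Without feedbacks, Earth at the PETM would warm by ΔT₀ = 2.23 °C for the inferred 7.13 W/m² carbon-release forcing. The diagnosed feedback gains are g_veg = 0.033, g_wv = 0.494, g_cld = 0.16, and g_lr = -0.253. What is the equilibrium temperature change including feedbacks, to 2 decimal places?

Total gain g = 0.033 + 0.494 + 0.16 − 0.253 = 0.434.
Amplification A = 1/(1 − 0.434) = 1.767.
ΔT = 2.23 × 1.767 = 3.94 °C.

3.94 °C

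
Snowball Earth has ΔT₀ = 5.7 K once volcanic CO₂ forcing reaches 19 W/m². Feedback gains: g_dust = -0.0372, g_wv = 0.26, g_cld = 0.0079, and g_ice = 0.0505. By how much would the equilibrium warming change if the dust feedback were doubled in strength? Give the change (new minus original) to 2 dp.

-0.39 K

Original: g = 0.2812, ΔT = 5.7/(1−0.2812) = 7.9299 K.
With doubled dust: g' = 0.244, ΔT' = 5.7/(1−0.244) = 7.5397 K.
Change = 7.5397 − 7.9299 = -0.39 K.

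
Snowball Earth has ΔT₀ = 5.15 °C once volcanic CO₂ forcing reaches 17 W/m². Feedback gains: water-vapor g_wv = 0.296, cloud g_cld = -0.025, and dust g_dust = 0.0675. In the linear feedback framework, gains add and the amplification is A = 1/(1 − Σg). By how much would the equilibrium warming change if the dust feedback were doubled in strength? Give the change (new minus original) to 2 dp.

Original: g = 0.3385, ΔT = 5.15/(1−0.3385) = 7.7853 °C.
With doubled dust: g' = 0.406, ΔT' = 5.15/(1−0.406) = 8.6700 °C.
Change = 8.6700 − 7.7853 = 0.88 °C.

0.88 °C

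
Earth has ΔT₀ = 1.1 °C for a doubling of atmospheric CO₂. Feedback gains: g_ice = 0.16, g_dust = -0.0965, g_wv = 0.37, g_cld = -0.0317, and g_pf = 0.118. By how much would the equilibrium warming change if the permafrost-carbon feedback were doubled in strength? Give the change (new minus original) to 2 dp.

0.75 °C

Original: g = 0.5198, ΔT = 1.1/(1−0.5198) = 2.2907 °C.
With doubled permafrost-carbon: g' = 0.6378, ΔT' = 1.1/(1−0.6378) = 3.0370 °C.
Change = 3.0370 − 2.2907 = 0.75 °C.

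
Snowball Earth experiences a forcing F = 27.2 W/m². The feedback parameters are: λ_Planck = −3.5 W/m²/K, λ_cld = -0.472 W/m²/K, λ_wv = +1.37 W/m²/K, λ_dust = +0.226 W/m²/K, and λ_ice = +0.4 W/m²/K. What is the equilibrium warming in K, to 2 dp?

Net feedback parameter λ = (−3.5) + (-0.472) + (+1.37) + (+0.226) + (+0.4) = -1.976 W/m²/K.
ΔT = −F/λ = −27.2/(-1.976) = 13.77 K.

13.77 K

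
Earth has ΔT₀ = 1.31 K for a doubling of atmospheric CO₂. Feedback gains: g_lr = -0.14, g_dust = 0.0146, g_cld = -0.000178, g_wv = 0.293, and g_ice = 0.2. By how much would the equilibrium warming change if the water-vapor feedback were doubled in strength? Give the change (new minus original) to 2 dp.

1.79 K

Original: g = 0.367422, ΔT = 1.31/(1−0.367422) = 2.0709 K.
With doubled water-vapor: g' = 0.660422, ΔT' = 1.31/(1−0.660422) = 3.8577 K.
Change = 3.8577 − 2.0709 = 1.79 K.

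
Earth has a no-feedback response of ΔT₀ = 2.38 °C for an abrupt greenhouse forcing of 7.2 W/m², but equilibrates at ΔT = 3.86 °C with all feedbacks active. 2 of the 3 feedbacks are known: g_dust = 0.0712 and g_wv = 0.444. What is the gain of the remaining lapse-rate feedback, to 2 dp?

Amplification A = ΔT/ΔT₀ = 3.86/2.38 = 1.622.
Total gain g = 1 − 1/A = 1 − 1/1.622 = 0.3835.
Known gains sum to 0.0712 + 0.444 = 0.5152.
g_lr = 0.3835 − 0.5152 = -0.13.

-0.13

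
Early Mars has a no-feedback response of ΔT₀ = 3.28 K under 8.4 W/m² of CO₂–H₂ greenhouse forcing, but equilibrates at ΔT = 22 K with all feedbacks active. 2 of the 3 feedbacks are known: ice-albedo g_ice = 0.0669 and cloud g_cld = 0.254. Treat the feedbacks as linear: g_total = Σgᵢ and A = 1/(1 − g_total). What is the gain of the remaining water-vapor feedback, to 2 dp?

0.53

Amplification A = ΔT/ΔT₀ = 22/3.28 = 6.707.
Total gain g = 1 − 1/A = 1 − 1/6.707 = 0.8509.
Known gains sum to 0.0669 + 0.254 = 0.3209.
g_wv = 0.8509 − 0.3209 = 0.53.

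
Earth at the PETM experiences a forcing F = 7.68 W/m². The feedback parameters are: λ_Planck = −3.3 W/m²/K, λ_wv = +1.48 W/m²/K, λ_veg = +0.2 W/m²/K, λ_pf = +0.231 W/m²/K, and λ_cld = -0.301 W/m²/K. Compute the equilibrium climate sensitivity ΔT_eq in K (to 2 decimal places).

4.54 K

Net feedback parameter λ = (−3.3) + (+1.48) + (+0.2) + (+0.231) + (-0.301) = -1.69 W/m²/K.
ΔT = −F/λ = −7.68/(-1.69) = 4.54 K.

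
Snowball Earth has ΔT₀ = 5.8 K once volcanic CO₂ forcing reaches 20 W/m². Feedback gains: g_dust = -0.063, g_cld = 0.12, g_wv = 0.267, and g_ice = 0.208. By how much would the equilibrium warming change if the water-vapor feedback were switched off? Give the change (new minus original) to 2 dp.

Original: g = 0.532, ΔT = 5.8/(1−0.532) = 12.3932 K.
Without water-vapor: g' = 0.265, ΔT' = 5.8/(1−0.265) = 7.8912 K.
Change = 7.8912 − 12.3932 = -4.50 K.

-4.50 K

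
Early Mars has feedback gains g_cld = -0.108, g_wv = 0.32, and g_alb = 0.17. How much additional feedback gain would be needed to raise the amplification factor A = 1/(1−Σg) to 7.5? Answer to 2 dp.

0.48

Current total gain = 0.382.
Target gain for A = 7.5: g* = 1 − 1/7.5 = 0.8667.
Additional gain needed = 0.8667 − 0.382 = 0.48.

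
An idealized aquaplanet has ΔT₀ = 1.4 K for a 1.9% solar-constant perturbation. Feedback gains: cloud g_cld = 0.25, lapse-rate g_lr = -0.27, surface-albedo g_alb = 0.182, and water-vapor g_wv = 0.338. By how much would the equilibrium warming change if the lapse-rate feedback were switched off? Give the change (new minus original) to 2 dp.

Original: g = 0.5, ΔT = 1.4/(1−0.5) = 2.8000 K.
Without lapse-rate: g' = 0.77, ΔT' = 1.4/(1−0.77) = 6.0870 K.
Change = 6.0870 − 2.8000 = 3.29 K.

3.29 K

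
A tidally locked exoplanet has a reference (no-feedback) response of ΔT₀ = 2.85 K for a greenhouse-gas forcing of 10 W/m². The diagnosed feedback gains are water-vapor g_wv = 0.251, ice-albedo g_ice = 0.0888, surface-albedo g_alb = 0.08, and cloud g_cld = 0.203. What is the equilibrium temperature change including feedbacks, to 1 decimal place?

7.6 K

Total gain g = 0.251 + 0.0888 + 0.08 + 0.203 = 0.6228.
Amplification A = 1/(1 − 0.6228) = 2.651.
ΔT = 2.85 × 2.651 = 7.6 K.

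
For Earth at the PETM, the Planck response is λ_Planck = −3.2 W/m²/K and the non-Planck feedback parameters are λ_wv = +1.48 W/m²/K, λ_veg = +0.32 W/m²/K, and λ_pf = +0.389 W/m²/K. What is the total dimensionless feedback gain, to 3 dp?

0.684

Convert to gains: g_wv = 1.48/3.2 = 0.4625; g_veg = 0.32/3.2 = 0.1; g_pf = 0.389/3.2 = 0.1216.
Total gain g = 0.6841.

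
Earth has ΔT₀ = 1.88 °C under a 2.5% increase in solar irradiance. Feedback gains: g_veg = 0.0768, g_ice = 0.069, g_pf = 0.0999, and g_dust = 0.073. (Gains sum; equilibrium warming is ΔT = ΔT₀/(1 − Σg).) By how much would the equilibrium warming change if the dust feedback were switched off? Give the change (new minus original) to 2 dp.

Original: g = 0.3187, ΔT = 1.88/(1−0.3187) = 2.7594 °C.
Without dust: g' = 0.2457, ΔT' = 1.88/(1−0.2457) = 2.4924 °C.
Change = 2.4924 − 2.7594 = -0.27 °C.

-0.27 °C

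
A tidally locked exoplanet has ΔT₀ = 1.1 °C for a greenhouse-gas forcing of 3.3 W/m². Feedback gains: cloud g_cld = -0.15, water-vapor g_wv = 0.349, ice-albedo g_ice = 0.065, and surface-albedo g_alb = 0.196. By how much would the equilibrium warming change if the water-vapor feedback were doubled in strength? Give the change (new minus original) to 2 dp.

3.72 °C

Original: g = 0.46, ΔT = 1.1/(1−0.46) = 2.0370 °C.
With doubled water-vapor: g' = 0.809, ΔT' = 1.1/(1−0.809) = 5.7592 °C.
Change = 5.7592 − 2.0370 = 3.72 °C.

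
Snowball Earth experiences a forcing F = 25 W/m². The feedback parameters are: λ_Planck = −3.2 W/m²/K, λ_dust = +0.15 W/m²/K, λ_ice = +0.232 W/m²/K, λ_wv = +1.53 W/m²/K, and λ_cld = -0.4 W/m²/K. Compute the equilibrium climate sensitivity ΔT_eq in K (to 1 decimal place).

Net feedback parameter λ = (−3.2) + (+0.15) + (+0.232) + (+1.53) + (-0.4) = -1.688 W/m²/K.
ΔT = −F/λ = −25/(-1.688) = 14.8 K.

14.8 K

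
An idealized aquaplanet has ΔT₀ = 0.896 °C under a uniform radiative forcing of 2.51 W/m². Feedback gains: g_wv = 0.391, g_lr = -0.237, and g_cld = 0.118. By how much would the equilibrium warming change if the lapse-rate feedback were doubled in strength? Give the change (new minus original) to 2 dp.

-0.30 °C

Original: g = 0.272, ΔT = 0.896/(1−0.272) = 1.2308 °C.
With doubled lapse-rate: g' = 0.035, ΔT' = 0.896/(1−0.035) = 0.9285 °C.
Change = 0.9285 − 1.2308 = -0.30 °C.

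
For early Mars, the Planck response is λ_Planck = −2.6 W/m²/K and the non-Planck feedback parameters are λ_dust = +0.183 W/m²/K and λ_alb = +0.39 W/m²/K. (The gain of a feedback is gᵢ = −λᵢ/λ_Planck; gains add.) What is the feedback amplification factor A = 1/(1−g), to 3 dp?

1.283

Convert to gains: g_dust = 0.183/2.6 = 0.07038; g_alb = 0.39/2.6 = 0.15.
Total gain g = 0.22038.
A = 1/(1 − 0.22038) = 1.283.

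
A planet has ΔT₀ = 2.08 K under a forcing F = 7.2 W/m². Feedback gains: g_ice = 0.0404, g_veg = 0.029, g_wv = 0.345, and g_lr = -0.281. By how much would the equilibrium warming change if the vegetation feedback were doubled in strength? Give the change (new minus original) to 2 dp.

Original: g = 0.1334, ΔT = 2.08/(1−0.1334) = 2.4002 K.
With doubled vegetation: g' = 0.1624, ΔT' = 2.08/(1−0.1624) = 2.4833 K.
Change = 2.4833 − 2.4002 = 0.08 K.

0.08 K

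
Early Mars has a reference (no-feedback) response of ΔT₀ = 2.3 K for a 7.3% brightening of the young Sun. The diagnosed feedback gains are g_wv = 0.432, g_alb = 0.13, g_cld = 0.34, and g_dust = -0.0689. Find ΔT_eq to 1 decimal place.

13.8 K

Total gain g = 0.432 + 0.13 + 0.34 − 0.0689 = 0.8331.
Amplification A = 1/(1 − 0.8331) = 5.992.
ΔT = 2.3 × 5.992 = 13.8 K.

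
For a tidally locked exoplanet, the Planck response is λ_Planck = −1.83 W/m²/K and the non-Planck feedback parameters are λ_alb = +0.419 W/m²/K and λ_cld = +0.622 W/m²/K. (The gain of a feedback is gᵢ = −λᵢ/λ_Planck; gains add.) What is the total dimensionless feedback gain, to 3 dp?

Convert to gains: g_alb = 0.419/1.83 = 0.229; g_cld = 0.622/1.83 = 0.3399.
Total gain g = 0.5689.

0.569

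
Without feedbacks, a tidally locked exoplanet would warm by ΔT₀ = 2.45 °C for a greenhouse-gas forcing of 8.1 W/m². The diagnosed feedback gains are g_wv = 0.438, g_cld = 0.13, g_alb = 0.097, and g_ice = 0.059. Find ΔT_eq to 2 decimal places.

8.88 °C

Total gain g = 0.438 + 0.13 + 0.097 + 0.059 = 0.724.
Amplification A = 1/(1 − 0.724) = 3.623.
ΔT = 2.45 × 3.623 = 8.88 °C.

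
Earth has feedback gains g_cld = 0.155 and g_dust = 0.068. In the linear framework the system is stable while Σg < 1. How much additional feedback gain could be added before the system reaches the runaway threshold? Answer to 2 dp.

0.78

Current total gain = 0.155 + 0.068 = 0.223.
Margin to runaway = 1 − 0.223 = 0.78.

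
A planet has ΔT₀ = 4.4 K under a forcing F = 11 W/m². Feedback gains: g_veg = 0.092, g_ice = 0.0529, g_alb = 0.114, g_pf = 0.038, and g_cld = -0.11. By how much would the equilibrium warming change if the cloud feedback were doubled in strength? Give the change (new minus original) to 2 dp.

Original: g = 0.1869, ΔT = 4.4/(1−0.1869) = 5.4114 K.
With doubled cloud: g' = 0.0769, ΔT' = 4.4/(1−0.0769) = 4.7665 K.
Change = 4.7665 − 5.4114 = -0.64 K.

-0.64 K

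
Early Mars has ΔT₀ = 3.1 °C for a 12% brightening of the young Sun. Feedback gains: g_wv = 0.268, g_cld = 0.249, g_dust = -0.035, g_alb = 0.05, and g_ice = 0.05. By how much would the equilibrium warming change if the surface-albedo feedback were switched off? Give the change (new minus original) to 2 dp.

Original: g = 0.582, ΔT = 3.1/(1−0.582) = 7.4163 °C.
Without surface-albedo: g' = 0.532, ΔT' = 3.1/(1−0.532) = 6.6239 °C.
Change = 6.6239 − 7.4163 = -0.79 °C.

-0.79 °C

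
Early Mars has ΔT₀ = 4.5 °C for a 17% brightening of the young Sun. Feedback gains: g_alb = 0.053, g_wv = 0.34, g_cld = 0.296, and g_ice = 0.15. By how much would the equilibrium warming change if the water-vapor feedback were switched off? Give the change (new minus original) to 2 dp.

-18.97 °C

Original: g = 0.839, ΔT = 4.5/(1−0.839) = 27.9503 °C.
Without water-vapor: g' = 0.499, ΔT' = 4.5/(1−0.499) = 8.9820 °C.
Change = 8.9820 − 27.9503 = -18.97 °C.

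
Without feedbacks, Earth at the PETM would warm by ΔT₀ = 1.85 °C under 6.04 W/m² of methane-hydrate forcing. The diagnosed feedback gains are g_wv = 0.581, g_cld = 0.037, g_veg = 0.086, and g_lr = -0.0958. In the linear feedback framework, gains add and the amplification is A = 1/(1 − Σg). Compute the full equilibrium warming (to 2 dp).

Total gain g = 0.581 + 0.037 + 0.086 − 0.0958 = 0.6082.
Amplification A = 1/(1 − 0.6082) = 2.552.
ΔT = 1.85 × 2.552 = 4.72 °C.

4.72 °C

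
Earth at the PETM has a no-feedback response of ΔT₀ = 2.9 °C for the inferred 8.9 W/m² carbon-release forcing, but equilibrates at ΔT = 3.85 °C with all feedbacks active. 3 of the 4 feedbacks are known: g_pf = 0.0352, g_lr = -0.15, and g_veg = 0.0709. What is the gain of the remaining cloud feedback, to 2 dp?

0.29

Amplification A = ΔT/ΔT₀ = 3.85/2.9 = 1.328.
Total gain g = 1 − 1/A = 1 − 1/1.328 = 0.247.
Known gains sum to 0.0352 − 0.15 + 0.0709 = -0.0439.
g_cld = 0.247 + 0.0439 = 0.29.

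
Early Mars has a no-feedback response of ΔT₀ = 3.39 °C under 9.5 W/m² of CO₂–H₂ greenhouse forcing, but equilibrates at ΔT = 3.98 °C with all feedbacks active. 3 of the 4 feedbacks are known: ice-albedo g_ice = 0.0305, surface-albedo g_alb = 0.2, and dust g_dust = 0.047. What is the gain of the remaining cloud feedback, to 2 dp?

-0.13

Amplification A = ΔT/ΔT₀ = 3.98/3.39 = 1.174.
Total gain g = 1 − 1/A = 1 − 1/1.174 = 0.1482.
Known gains sum to 0.0305 + 0.2 + 0.047 = 0.2775.
g_cld = 0.1482 − 0.2775 = -0.13.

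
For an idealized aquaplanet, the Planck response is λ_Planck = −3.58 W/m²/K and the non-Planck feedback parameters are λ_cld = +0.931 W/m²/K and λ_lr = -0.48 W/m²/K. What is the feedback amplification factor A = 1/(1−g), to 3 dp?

1.144

Convert to gains: g_cld = 0.931/3.58 = 0.2601; g_lr = -0.48/3.58 = -0.1341.
Total gain g = 0.126.
A = 1/(1 − 0.126) = 1.144.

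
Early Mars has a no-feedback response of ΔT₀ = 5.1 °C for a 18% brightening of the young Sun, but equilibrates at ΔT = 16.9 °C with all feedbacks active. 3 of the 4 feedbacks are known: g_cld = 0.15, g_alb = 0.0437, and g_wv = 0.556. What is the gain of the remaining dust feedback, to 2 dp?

Amplification A = ΔT/ΔT₀ = 16.9/5.1 = 3.314.
Total gain g = 1 − 1/A = 1 − 1/3.314 = 0.6982.
Known gains sum to 0.15 + 0.0437 + 0.556 = 0.7497.
g_dust = 0.6982 − 0.7497 = -0.05.

-0.05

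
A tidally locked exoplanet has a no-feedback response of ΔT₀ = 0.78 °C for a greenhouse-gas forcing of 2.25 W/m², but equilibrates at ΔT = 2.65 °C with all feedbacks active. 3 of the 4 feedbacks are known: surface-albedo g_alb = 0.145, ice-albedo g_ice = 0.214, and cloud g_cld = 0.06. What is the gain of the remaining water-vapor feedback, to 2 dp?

Amplification A = ΔT/ΔT₀ = 2.65/0.78 = 3.397.
Total gain g = 1 − 1/A = 1 − 1/3.397 = 0.7056.
Known gains sum to 0.145 + 0.214 + 0.06 = 0.419.
g_wv = 0.7056 − 0.419 = 0.29.

0.29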